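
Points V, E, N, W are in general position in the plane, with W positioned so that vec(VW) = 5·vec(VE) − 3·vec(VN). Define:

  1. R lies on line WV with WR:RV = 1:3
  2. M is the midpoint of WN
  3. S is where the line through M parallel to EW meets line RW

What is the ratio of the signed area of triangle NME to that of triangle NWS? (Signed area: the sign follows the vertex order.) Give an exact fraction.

[NME]:[NWS] = -3/5

Assign V = (0, 0), E = (1, 0), N = (0, 1), W = (5, -3) — the answer is frame-independent, so this choice is without loss of generality.
1. R lies on line WV with WR:RV = 1:3 ⇒ R = (15/4, -9/4)
2. M is the midpoint of WN ⇒ M = (5/2, -1)
3. S is where the line through M parallel to EW meets line RW ⇒ S = (35/6, -7/2)
2·[NME] = -1/2, 2·[NWS] = 5/6
[NME]:[NWS] = -1/2:5/6 = -3/5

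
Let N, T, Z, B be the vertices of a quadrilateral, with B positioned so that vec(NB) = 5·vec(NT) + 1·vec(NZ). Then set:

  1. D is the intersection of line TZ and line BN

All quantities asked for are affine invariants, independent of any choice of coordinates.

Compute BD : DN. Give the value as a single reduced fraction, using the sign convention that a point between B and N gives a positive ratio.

Work in coordinates with N = (0, 0), T = (1, 0), Z = (0, 1), B = (5, 1).
1. D is the intersection of line TZ and line BN ⇒ D = (5/6, 1/6)
D = B + t·(N−B) with t = 5/6, so BD:DN = t:(1−t) = 5/6:1/6

BD:DN = 5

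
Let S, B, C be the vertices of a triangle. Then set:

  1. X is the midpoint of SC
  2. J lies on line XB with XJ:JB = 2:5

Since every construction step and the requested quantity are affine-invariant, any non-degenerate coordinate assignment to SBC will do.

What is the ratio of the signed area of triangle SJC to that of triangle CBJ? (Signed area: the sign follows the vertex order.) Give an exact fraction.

Assign S = (0, 0), B = (1, 0), C = (0, 1) — the answer is frame-independent, so this choice is without loss of generality.
1. X is the midpoint of SC ⇒ X = (0, 1/2)
2. J lies on line XB with XJ:JB = 2:5 ⇒ J = (2/7, 5/14)
2·[SJC] = 2/7, 2·[CBJ] = -5/14
[SJC]:[CBJ] = 2/7:-5/14 = -4/5

[SJC]:[CBJ] = -4/5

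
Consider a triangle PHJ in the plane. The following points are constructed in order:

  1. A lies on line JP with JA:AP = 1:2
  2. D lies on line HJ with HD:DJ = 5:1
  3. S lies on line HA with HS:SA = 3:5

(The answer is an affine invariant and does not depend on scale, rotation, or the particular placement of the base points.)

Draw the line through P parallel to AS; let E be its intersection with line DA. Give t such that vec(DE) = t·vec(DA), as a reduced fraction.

Set P = (0, 0), H = (1, 0), J = (0, 1); any affine frame gives the same invariant.
1. A lies on line JP with JA:AP = 1:2 ⇒ A = (0, 2/3)
2. D lies on line HJ with HD:DJ = 5:1 ⇒ D = (1/6, 5/6)
3. S lies on line HA with HS:SA = 3:5 ⇒ S = (5/8, 1/4)
through P parallel to AS: direction (5/8, -5/12); meets DA at E = (-2/5, 4/15)
E = D + t·(A−D) with t = 17/5

t = 17/5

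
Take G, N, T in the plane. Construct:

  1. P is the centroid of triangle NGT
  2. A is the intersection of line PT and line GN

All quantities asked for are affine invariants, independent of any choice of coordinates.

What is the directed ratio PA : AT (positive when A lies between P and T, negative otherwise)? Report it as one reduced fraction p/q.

Set G = (0, 0), N = (1, 0), T = (0, 1); any affine frame gives the same invariant.
1. P is the centroid of triangle NGT ⇒ P = (1/3, 1/3)
2. A is the intersection of line PT and line GN ⇒ A = (1/2, 0)
A = P + t·(T−P) with t = -1/2, so PA:AT = t:(1−t) = -1/2:3/2

PA:AT = -1/3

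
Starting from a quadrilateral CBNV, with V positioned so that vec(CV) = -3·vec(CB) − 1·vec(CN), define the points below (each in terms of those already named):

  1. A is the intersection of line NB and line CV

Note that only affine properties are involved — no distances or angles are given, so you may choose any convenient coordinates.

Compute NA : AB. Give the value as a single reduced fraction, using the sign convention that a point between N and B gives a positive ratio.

NA:AB = 3

Set C = (0, 0), B = (1, 0), N = (0, 1), V = (-3, -1); any affine frame gives the same invariant.
1. A is the intersection of line NB and line CV ⇒ A = (3/4, 1/4)
A = N + t·(B−N) with t = 3/4, so NA:AB = t:(1−t) = 3/4:1/4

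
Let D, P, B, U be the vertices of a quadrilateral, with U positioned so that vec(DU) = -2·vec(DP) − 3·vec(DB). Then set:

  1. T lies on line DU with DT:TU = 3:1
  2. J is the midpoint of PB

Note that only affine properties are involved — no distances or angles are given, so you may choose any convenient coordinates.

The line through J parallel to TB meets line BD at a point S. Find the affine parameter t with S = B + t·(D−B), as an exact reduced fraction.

Set D = (0, 0), P = (1, 0), B = (0, 1), U = (-2, -3); any affine frame gives the same invariant.
1. T lies on line DU with DT:TU = 3:1 ⇒ T = (-3/2, -9/4)
2. J is the midpoint of PB ⇒ J = (1/2, 1/2)
through J parallel to TB: direction (3/2, 13/4); meets BD at S = (0, -7/12)
S = B + t·(D−B) with t = 19/12

t = 19/12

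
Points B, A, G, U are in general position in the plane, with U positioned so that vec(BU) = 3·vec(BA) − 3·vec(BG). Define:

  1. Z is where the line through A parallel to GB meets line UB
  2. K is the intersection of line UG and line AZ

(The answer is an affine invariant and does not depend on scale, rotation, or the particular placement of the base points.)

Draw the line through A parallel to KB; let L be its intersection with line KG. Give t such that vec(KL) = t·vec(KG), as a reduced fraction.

t = 1/3

Choose coordinates B = (0, 0), A = (1, 0), G = (0, 1), U = (3, -3).
1. Z is where the line through A parallel to GB meets line UB ⇒ Z = (1, -1)
2. K is the intersection of line UG and line AZ ⇒ K = (1, -1/3)
through A parallel to KB: direction (-1, 1/3); meets KG at L = (2/3, 1/9)
L = K + t·(G−K) with t = 1/3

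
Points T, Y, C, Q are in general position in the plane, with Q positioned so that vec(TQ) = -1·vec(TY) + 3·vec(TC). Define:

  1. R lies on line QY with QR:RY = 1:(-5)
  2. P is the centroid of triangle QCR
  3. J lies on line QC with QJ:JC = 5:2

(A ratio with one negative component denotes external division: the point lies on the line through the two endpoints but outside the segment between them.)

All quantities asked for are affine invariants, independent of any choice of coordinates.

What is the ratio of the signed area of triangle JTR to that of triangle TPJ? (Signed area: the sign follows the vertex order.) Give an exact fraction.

Assign T = (0, 0), Y = (1, 0), C = (0, 1), Q = (-1, 3) — the answer is frame-independent, so this choice is without loss of generality.
1. R lies on line QY with QR:RY = 1:(-5) ⇒ R = (-3/2, 15/4)
2. P is the centroid of triangle QCR ⇒ P = (-5/6, 31/12)
3. J lies on line QC with QJ:JC = 5:2 ⇒ J = (-2/7, 11/7)
2·[JTR] = -9/7, 2·[TPJ] = -4/7
[JTR]:[TPJ] = -9/7:-4/7 = 9/4

[JTR]:[TPJ] = 9/4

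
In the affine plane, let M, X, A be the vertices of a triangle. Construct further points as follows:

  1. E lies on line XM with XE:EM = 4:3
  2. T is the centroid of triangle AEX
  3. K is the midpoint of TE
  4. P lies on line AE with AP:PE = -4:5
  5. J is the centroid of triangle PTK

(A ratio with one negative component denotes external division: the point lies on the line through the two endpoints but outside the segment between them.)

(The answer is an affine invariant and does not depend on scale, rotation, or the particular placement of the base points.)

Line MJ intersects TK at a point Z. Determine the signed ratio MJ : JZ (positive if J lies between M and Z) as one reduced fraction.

Work in coordinates with M = (0, 0), X = (1, 0), A = (0, 1).
1. E lies on line XM with XE:EM = 4:3 ⇒ E = (3/7, 0)
2. T is the centroid of triangle AEX ⇒ T = (10/21, 1/3)
3. K is the midpoint of TE ⇒ K = (19/42, 1/6)
4. P lies on line AE with AP:PE = -4:5 ⇒ P = (-12/7, 5)
5. J is the centroid of triangle PTK ⇒ J = (-11/42, 11/6)
line MJ meets TK at Z = (3/14, -3/2)
J = M + t·(Z−M) with t = -11/9, so MJ:JZ = -11/9:20/9

MJ:JZ = -11/20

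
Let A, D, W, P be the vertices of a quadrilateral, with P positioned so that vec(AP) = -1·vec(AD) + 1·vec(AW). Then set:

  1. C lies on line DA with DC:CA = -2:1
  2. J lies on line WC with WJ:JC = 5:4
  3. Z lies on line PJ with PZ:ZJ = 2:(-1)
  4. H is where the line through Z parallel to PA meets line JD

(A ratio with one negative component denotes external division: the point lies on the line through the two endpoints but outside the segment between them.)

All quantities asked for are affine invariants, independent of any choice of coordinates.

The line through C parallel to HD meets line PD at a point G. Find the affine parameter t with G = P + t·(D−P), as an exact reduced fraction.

Set A = (0, 0), D = (1, 0), W = (0, 1), P = (-1, 1); any affine frame gives the same invariant.
1. C lies on line DA with DC:CA = -2:1 ⇒ C = (-1, 0)
2. J lies on line WC with WJ:JC = 5:4 ⇒ J = (-5/9, 4/9)
3. Z lies on line PJ with PZ:ZJ = 2:(-1) ⇒ Z = (-1/9, -1/9)
4. H is where the line through Z parallel to PA meets line JD ⇒ H = (-32/45, 22/45)
through C parallel to HD: direction (77/45, -22/45); meets PD at G = (11/3, -4/3)
G = P + t·(D−P) with t = 7/3

t = 7/3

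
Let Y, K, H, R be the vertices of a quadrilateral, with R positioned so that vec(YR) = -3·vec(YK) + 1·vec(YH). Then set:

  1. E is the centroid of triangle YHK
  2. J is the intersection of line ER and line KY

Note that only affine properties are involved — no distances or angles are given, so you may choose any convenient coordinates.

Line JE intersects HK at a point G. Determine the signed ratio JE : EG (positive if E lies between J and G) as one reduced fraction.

Set Y = (0, 0), K = (1, 0), H = (0, 1), R = (-3, 1); any affine frame gives the same invariant.
1. E is the centroid of triangle YHK ⇒ E = (1/3, 1/3)
2. J is the intersection of line ER and line KY ⇒ J = (2, 0)
line JE meets HK at G = (3/4, 1/4)
E = J + t·(G−J) with t = 4/3, so JE:EG = 4/3:-1/3

JE:EG = -4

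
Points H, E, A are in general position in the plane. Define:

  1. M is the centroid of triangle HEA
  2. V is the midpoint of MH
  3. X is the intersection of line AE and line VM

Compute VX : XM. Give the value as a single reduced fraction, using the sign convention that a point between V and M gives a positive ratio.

VX:XM = -2

Assign H = (0, 0), E = (1, 0), A = (0, 1) — the answer is frame-independent, so this choice is without loss of generality.
1. M is the centroid of triangle HEA ⇒ M = (1/3, 1/3)
2. V is the midpoint of MH ⇒ V = (1/6, 1/6)
3. X is the intersection of line AE and line VM ⇒ X = (1/2, 1/2)
X = V + t·(M−V) with t = 2, so VX:XM = t:(1−t) = 2:-1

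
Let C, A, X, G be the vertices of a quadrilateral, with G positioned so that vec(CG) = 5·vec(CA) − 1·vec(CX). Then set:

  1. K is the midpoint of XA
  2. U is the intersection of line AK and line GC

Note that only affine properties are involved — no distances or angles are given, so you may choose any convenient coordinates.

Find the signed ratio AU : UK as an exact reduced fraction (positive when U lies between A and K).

AU:UK = -1/3

Work in coordinates with C = (0, 0), A = (1, 0), X = (0, 1), G = (5, -1).
1. K is the midpoint of XA ⇒ K = (1/2, 1/2)
2. U is the intersection of line AK and line GC ⇒ U = (5/4, -1/4)
U = A + t·(K−A) with t = -1/2, so AU:UK = t:(1−t) = -1/2:3/2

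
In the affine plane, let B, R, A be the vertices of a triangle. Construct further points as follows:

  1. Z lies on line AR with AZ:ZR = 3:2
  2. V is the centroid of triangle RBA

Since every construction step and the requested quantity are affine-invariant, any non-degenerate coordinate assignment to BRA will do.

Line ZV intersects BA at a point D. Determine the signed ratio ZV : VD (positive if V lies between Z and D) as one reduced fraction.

ZV:VD = 4/5

Choose coordinates B = (0, 0), R = (1, 0), A = (0, 1).
1. Z lies on line AR with AZ:ZR = 3:2 ⇒ Z = (3/5, 2/5)
2. V is the centroid of triangle RBA ⇒ V = (1/3, 1/3)
line ZV meets BA at D = (0, 1/4)
V = Z + t·(D−Z) with t = 4/9, so ZV:VD = 4/9:5/9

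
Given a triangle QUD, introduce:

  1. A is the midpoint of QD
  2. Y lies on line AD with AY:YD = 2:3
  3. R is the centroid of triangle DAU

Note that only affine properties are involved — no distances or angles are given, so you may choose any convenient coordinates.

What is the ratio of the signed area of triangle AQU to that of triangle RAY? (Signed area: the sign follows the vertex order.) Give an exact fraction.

[AQU]:[RAY] = -15/2

Work in coordinates with Q = (0, 0), U = (1, 0), D = (0, 1).
1. A is the midpoint of QD ⇒ A = (0, 1/2)
2. Y lies on line AD with AY:YD = 2:3 ⇒ Y = (0, 7/10)
3. R is the centroid of triangle DAU ⇒ R = (1/3, 1/2)
2·[AQU] = 1/2, 2·[RAY] = -1/15
[AQU]:[RAY] = 1/2:-1/15 = -15/2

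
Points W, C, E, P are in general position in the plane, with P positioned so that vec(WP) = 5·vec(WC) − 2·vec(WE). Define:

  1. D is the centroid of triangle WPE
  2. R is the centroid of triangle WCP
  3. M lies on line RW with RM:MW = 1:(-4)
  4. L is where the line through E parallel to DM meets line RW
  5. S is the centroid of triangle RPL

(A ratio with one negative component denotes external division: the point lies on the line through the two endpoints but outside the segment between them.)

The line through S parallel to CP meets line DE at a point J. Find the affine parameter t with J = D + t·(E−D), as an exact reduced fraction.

t = 1/18

Assign W = (0, 0), C = (1, 0), E = (0, 1), P = (5, -2) — the answer is frame-independent, so this choice is without loss of generality.
1. D is the centroid of triangle WPE ⇒ D = (5/3, -1/3)
2. R is the centroid of triangle WCP ⇒ R = (2, -2/3)
3. M lies on line RW with RM:MW = 1:(-4) ⇒ M = (8/3, -8/9)
4. L is where the line through E parallel to DM meets line RW ⇒ L = (9/2, -3/2)
5. S is the centroid of triangle RPL ⇒ S = (23/6, -25/18)
through S parallel to CP: direction (4, -2); meets DE at J = (85/54, -7/27)
J = D + t·(E−D) with t = 1/18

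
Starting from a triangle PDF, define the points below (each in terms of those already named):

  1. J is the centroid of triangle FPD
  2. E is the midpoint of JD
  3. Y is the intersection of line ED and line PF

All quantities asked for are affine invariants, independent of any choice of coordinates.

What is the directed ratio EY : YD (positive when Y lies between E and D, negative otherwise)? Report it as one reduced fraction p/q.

EY:YD = -2/3

Set P = (0, 0), D = (1, 0), F = (0, 1); any affine frame gives the same invariant.
1. J is the centroid of triangle FPD ⇒ J = (1/3, 1/3)
2. E is the midpoint of JD ⇒ E = (2/3, 1/6)
3. Y is the intersection of line ED and line PF ⇒ Y = (0, 1/2)
Y = E + t·(D−E) with t = -2, so EY:YD = t:(1−t) = -2:3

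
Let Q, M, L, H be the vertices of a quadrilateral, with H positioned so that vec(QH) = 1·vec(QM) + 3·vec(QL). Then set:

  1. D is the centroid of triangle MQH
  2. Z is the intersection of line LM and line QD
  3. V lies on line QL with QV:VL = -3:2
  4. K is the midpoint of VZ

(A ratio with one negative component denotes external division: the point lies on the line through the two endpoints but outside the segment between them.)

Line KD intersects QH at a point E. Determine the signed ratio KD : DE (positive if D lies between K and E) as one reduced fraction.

Choose coordinates Q = (0, 0), M = (1, 0), L = (0, 1), H = (1, 3).
1. D is the centroid of triangle MQH ⇒ D = (2/3, 1)
2. Z is the intersection of line LM and line QD ⇒ Z = (2/5, 3/5)
3. V lies on line QL with QV:VL = -3:2 ⇒ V = (0, 3)
4. K is the midpoint of VZ ⇒ K = (1/5, 9/5)
line KD meets QH at E = (5/11, 15/11)
D = K + t·(E−K) with t = 11/6, so KD:DE = 11/6:-5/6

KD:DE = -11/5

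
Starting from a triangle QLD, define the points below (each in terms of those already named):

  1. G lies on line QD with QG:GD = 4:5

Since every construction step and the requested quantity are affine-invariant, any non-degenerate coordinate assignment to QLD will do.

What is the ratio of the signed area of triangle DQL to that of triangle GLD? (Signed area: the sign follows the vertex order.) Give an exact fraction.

[DQL]:[GLD] = 9/5

Work in coordinates with Q = (0, 0), L = (1, 0), D = (0, 1).
1. G lies on line QD with QG:GD = 4:5 ⇒ G = (0, 4/9)
2·[DQL] = 1, 2·[GLD] = 5/9
[DQL]:[GLD] = 1:5/9 = 9/5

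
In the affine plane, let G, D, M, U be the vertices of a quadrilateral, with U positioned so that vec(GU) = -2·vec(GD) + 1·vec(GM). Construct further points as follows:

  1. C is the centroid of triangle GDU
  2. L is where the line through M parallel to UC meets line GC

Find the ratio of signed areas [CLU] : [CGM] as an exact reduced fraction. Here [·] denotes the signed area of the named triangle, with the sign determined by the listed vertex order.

[CLU]:[CGM] = 4

Work in coordinates with G = (0, 0), D = (1, 0), M = (0, 1), U = (-2, 1).
1. C is the centroid of triangle GDU ⇒ C = (-1/3, 1/3)
2. L is where the line through M parallel to UC meets line GC ⇒ L = (-5/3, 5/3)
2·[CLU] = 4/3, 2·[CGM] = 1/3
[CLU]:[CGM] = 4/3:1/3 = 4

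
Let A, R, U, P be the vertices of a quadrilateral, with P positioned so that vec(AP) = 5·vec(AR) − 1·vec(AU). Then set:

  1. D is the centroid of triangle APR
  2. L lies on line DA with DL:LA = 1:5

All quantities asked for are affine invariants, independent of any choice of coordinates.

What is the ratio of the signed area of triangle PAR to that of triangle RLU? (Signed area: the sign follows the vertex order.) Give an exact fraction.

Work in coordinates with A = (0, 0), R = (1, 0), U = (0, 1), P = (5, -1).
1. D is the centroid of triangle APR ⇒ D = (2, -1/3)
2. L lies on line DA with DL:LA = 1:5 ⇒ L = (5/3, -5/18)
2·[PAR] = -1, 2·[RLU] = 7/18
[PAR]:[RLU] = -1:7/18 = -18/7

[PAR]:[RLU] = -18/7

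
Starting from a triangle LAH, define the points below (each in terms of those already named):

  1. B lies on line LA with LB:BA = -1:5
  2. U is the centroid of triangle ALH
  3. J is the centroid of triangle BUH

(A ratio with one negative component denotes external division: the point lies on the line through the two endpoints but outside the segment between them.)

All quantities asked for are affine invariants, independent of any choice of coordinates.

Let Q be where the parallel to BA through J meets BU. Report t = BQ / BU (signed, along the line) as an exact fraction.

Work in coordinates with L = (0, 0), A = (1, 0), H = (0, 1).
1. B lies on line LA with LB:BA = -1:5 ⇒ B = (-1/4, 0)
2. U is the centroid of triangle ALH ⇒ U = (1/3, 1/3)
3. J is the centroid of triangle BUH ⇒ J = (1/36, 4/9)
through J parallel to BA: direction (5/4, 0); meets BU at Q = (19/36, 4/9)
Q = B + t·(U−B) with t = 4/3

t = 4/3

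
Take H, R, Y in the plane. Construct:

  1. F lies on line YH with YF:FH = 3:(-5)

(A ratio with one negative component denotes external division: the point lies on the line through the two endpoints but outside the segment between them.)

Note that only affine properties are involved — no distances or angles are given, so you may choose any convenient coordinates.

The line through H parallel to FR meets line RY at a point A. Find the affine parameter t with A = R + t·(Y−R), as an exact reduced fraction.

Choose coordinates H = (0, 0), R = (1, 0), Y = (0, 1).
1. F lies on line YH with YF:FH = 3:(-5) ⇒ F = (0, 5/2)
through H parallel to FR: direction (1, -5/2); meets RY at A = (-2/3, 5/3)
A = R + t·(Y−R) with t = 5/3

t = 5/3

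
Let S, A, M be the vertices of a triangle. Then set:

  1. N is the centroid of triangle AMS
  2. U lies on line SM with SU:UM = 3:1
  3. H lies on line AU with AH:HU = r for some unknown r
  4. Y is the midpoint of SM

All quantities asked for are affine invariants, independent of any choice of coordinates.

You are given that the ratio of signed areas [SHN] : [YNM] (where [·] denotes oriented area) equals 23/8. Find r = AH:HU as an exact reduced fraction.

r = -1/5

Assign S = (0, 0), A = (1, 0), M = (0, 1) — the answer is frame-independent, so this choice is without loss of generality.
1. N is the centroid of triangle AMS ⇒ N = (1/3, 1/3)
2. U lies on line SM with SU:UM = 3:1 ⇒ U = (0, 3/4)
3. With AH:HU = r, write λ = r/(r+1) so H = A + λ·(U−A); H is affine-linear in λ
4. Y is the midpoint of SM ⇒ Y = (0, 1/2)
Every point depending on H is an affine combination of H and λ-independent points, so each such coordinate is linear in λ; the λ² term in each signed area is a multiple of (U−A)×(U−A) = 0, so 2·[SHN] and 2·[YNM] are each linear in λ. Evaluating at λ=0 and λ=1:
  2·[SHN] = -7/12·λ + 1/3,   2·[YNM] = 1/6
So [SHN]:[YNM] = (-7/12·λ + 1/3) / (1/6). Setting this equal to 23/8:
  -7/12·λ + 1/3 = 23/8·(1/6)  ⇒  λ = -1/4
Then r = λ/(1−λ) = (-1/4)/(5/4) = -1/5. Check: with r = -1/5, H = (5/4, -3/16) and [SHN]:[YNM] = 23/8 as required.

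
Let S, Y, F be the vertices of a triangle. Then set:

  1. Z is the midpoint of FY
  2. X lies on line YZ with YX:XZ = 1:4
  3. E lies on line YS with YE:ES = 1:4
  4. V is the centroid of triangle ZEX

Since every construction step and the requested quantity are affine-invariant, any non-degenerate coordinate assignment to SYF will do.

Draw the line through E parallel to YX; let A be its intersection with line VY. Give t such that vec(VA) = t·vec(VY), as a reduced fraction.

Choose coordinates S = (0, 0), Y = (1, 0), F = (0, 1).
1. Z is the midpoint of FY ⇒ Z = (1/2, 1/2)
2. X lies on line YZ with YX:XZ = 1:4 ⇒ X = (9/10, 1/10)
3. E lies on line YS with YE:ES = 1:4 ⇒ E = (4/5, 0)
4. V is the centroid of triangle ZEX ⇒ V = (11/15, 1/5)
through E parallel to YX: direction (-1/10, 1/10); meets VY at A = (1/5, 3/5)
A = V + t·(Y−V) with t = -2

t = -2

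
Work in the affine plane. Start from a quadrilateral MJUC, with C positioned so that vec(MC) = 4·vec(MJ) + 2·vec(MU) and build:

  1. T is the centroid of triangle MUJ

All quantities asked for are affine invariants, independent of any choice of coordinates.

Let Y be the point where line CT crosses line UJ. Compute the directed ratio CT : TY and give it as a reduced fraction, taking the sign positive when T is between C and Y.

CT:TY = -16

Choose coordinates M = (0, 0), J = (1, 0), U = (0, 1), C = (4, 2).
1. T is the centroid of triangle MUJ ⇒ T = (1/3, 1/3)
line CT meets UJ at Y = (9/16, 7/16)
T = C + t·(Y−C) with t = 16/15, so CT:TY = 16/15:-1/15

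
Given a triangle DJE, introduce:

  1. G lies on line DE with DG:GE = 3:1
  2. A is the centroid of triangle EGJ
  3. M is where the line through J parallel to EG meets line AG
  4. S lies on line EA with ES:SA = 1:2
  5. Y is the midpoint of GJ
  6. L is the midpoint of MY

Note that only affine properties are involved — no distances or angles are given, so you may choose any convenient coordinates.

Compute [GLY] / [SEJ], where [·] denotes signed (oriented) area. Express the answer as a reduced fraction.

Assign D = (0, 0), J = (1, 0), E = (0, 1) — the answer is frame-independent, so this choice is without loss of generality.
1. G lies on line DE with DG:GE = 3:1 ⇒ G = (0, 3/4)
2. A is the centroid of triangle EGJ ⇒ A = (1/3, 7/12)
3. M is where the line through J parallel to EG meets line AG ⇒ M = (1, 1/4)
4. S lies on line EA with ES:SA = 1:2 ⇒ S = (1/9, 31/36)
5. Y is the midpoint of GJ ⇒ Y = (1/2, 3/8)
6. L is the midpoint of MY ⇒ L = (3/4, 5/16)
2·[GLY] = -1/16, 2·[SEJ] = -1/36
[GLY]:[SEJ] = -1/16:-1/36 = 9/4

[GLY]:[SEJ] = 9/4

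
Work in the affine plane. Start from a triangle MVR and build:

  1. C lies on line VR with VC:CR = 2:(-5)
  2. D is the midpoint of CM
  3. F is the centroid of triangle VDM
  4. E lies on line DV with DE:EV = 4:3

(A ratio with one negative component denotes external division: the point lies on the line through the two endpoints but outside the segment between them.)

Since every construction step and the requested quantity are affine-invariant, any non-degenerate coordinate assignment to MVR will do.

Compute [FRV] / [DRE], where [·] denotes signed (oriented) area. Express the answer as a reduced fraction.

[FRV]:[DRE] = 7/4

Set M = (0, 0), V = (1, 0), R = (0, 1); any affine frame gives the same invariant.
1. C lies on line VR with VC:CR = 2:(-5) ⇒ C = (5/3, -2/3)
2. D is the midpoint of CM ⇒ D = (5/6, -1/3)
3. F is the centroid of triangle VDM ⇒ F = (11/18, -1/9)
4. E lies on line DV with DE:EV = 4:3 ⇒ E = (13/14, -1/7)
2·[FRV] = -1/2, 2·[DRE] = -2/7
[FRV]:[DRE] = -1/2:-2/7 = 7/4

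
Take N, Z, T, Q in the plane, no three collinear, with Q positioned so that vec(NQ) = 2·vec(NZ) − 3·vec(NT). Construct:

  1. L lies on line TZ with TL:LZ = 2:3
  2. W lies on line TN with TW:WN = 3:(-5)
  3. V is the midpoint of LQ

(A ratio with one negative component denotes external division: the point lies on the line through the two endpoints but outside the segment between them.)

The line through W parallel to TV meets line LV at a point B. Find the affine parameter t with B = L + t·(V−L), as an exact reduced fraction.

t = -7/2

Assign N = (0, 0), Z = (1, 0), T = (0, 1), Q = (2, -3) — the answer is frame-independent, so this choice is without loss of generality.
1. L lies on line TZ with TL:LZ = 2:3 ⇒ L = (2/5, 3/5)
2. W lies on line TN with TW:WN = 3:(-5) ⇒ W = (0, 5/2)
3. V is the midpoint of LQ ⇒ V = (6/5, -6/5)
through W parallel to TV: direction (6/5, -11/5); meets LV at B = (-12/5, 69/10)
B = L + t·(V−L) with t = -7/2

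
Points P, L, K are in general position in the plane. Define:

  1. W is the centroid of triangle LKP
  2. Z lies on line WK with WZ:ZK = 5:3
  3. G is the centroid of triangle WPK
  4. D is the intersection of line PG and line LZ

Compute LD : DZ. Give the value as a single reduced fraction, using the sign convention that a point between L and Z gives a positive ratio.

LD:DZ = 16

Set P = (0, 0), L = (1, 0), K = (0, 1); any affine frame gives the same invariant.
1. W is the centroid of triangle LKP ⇒ W = (1/3, 1/3)
2. Z lies on line WK with WZ:ZK = 5:3 ⇒ Z = (1/8, 3/4)
3. G is the centroid of triangle WPK ⇒ G = (1/9, 4/9)
4. D is the intersection of line PG and line LZ ⇒ D = (3/17, 12/17)
D = L + t·(Z−L) with t = 16/17, so LD:DZ = t:(1−t) = 16/17:1/17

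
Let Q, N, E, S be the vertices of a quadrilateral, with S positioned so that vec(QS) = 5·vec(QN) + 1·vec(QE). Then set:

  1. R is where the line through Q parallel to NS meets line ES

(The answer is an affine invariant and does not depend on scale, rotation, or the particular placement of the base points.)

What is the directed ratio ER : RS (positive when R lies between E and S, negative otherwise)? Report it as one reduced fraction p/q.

ER:RS = 4

Work in coordinates with Q = (0, 0), N = (1, 0), E = (0, 1), S = (5, 1).
1. R is where the line through Q parallel to NS meets line ES ⇒ R = (4, 1)
R = E + t·(S−E) with t = 4/5, so ER:RS = t:(1−t) = 4/5:1/5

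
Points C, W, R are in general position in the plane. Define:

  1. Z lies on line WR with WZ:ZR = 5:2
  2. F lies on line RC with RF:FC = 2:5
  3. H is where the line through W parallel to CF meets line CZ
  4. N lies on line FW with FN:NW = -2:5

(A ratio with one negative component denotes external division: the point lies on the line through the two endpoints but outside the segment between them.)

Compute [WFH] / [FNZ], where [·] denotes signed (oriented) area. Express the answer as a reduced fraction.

Assign C = (0, 0), W = (1, 0), R = (0, 1) — the answer is frame-independent, so this choice is without loss of generality.
1. Z lies on line WR with WZ:ZR = 5:2 ⇒ Z = (2/7, 5/7)
2. F lies on line RC with RF:FC = 2:5 ⇒ F = (0, 5/7)
3. H is where the line through W parallel to CF meets line CZ ⇒ H = (1, 5/2)
4. N lies on line FW with FN:NW = -2:5 ⇒ N = (-2/3, 25/21)
2·[WFH] = -5/2, 2·[FNZ] = -20/147
[WFH]:[FNZ] = -5/2:-20/147 = 147/8

[WFH]:[FNZ] = 147/8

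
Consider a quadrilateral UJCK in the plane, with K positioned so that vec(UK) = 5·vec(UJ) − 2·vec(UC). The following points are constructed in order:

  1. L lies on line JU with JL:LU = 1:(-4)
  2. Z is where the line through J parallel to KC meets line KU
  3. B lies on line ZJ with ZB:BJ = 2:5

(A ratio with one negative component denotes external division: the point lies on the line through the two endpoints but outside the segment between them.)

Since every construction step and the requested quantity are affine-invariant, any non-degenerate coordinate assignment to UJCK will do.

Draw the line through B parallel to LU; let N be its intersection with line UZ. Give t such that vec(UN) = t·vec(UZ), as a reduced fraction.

t = 5/7

Choose coordinates U = (0, 0), J = (1, 0), C = (0, 1), K = (5, -2).
1. L lies on line JU with JL:LU = 1:(-4) ⇒ L = (4/3, 0)
2. Z is where the line through J parallel to KC meets line KU ⇒ Z = (3, -6/5)
3. B lies on line ZJ with ZB:BJ = 2:5 ⇒ B = (17/7, -6/7)
through B parallel to LU: direction (-4/3, 0); meets UZ at N = (15/7, -6/7)
N = U + t·(Z−U) with t = 5/7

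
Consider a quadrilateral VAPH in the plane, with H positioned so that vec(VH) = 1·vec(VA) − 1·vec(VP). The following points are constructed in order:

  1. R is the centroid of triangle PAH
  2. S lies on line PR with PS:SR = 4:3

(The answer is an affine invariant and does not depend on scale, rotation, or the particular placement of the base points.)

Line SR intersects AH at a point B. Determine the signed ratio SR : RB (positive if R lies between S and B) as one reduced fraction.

SR:RB = 6/7

Set V = (0, 0), A = (1, 0), P = (0, 1), H = (1, -1); any affine frame gives the same invariant.
1. R is the centroid of triangle PAH ⇒ R = (2/3, 0)
2. S lies on line PR with PS:SR = 4:3 ⇒ S = (8/21, 3/7)
line SR meets AH at B = (1, -1/2)
R = S + t·(B−S) with t = 6/13, so SR:RB = 6/13:7/13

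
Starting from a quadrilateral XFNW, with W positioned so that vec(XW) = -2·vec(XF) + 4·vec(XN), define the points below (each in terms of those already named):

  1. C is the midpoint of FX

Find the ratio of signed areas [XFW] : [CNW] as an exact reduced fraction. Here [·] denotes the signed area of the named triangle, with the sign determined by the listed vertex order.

[XFW]:[CNW] = 8

Assign X = (0, 0), F = (1, 0), N = (0, 1), W = (-2, 4) — the answer is frame-independent, so this choice is without loss of generality.
1. C is the midpoint of FX ⇒ C = (1/2, 0)
2·[XFW] = 4, 2·[CNW] = 1/2
[XFW]:[CNW] = 4:1/2 = 8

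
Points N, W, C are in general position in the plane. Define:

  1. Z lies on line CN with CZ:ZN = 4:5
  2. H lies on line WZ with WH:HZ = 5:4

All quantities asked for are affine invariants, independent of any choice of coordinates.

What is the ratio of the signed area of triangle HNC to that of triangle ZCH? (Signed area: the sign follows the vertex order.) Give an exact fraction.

Work in coordinates with N = (0, 0), W = (1, 0), C = (0, 1).
1. Z lies on line CN with CZ:ZN = 4:5 ⇒ Z = (0, 5/9)
2. H lies on line WZ with WH:HZ = 5:4 ⇒ H = (4/9, 25/81)
2·[HNC] = -4/9, 2·[ZCH] = -16/81
[HNC]:[ZCH] = -4/9:-16/81 = 9/4

[HNC]:[ZCH] = 9/4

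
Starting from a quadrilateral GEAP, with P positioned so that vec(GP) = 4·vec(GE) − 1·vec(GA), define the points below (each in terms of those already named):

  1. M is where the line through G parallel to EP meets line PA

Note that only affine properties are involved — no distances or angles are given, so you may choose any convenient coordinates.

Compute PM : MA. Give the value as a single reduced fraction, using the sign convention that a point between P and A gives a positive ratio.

PM:MA = -1/3

Choose coordinates G = (0, 0), E = (1, 0), A = (0, 1), P = (4, -1).
1. M is where the line through G parallel to EP meets line PA ⇒ M = (6, -2)
M = P + t·(A−P) with t = -1/2, so PM:MA = t:(1−t) = -1/2:3/2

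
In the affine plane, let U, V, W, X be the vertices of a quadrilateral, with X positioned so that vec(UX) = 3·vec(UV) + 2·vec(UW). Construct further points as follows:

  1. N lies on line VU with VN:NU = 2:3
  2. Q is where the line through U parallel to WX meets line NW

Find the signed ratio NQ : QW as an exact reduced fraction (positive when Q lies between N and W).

NQ:QW = 1/5

Assign U = (0, 0), V = (1, 0), W = (0, 1), X = (3, 2) — the answer is frame-independent, so this choice is without loss of generality.
1. N lies on line VU with VN:NU = 2:3 ⇒ N = (3/5, 0)
2. Q is where the line through U parallel to WX meets line NW ⇒ Q = (1/2, 1/6)
Q = N + t·(W−N) with t = 1/6, so NQ:QW = t:(1−t) = 1/6:5/6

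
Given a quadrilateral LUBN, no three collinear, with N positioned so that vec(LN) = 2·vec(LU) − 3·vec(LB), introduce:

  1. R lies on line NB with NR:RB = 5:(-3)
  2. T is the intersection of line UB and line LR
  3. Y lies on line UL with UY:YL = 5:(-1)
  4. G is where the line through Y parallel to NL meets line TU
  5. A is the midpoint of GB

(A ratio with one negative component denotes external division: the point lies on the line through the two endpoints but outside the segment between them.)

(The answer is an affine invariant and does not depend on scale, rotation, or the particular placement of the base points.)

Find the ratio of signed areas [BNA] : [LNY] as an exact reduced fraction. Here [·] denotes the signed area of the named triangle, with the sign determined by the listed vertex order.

Set L = (0, 0), U = (1, 0), B = (0, 1), N = (2, -3); any affine frame gives the same invariant.
1. R lies on line NB with NR:RB = 5:(-3) ⇒ R = (-3, 7)
2. T is the intersection of line UB and line LR ⇒ T = (-3/4, 7/4)
3. Y lies on line UL with UY:YL = 5:(-1) ⇒ Y = (-1/4, 0)
4. G is where the line through Y parallel to NL meets line TU ⇒ G = (-11/4, 15/4)
5. A is the midpoint of GB ⇒ A = (-11/8, 19/8)
2·[BNA] = -11/4, 2·[LNY] = -3/4
[BNA]:[LNY] = -11/4:-3/4 = 11/3

[BNA]:[LNY] = 11/3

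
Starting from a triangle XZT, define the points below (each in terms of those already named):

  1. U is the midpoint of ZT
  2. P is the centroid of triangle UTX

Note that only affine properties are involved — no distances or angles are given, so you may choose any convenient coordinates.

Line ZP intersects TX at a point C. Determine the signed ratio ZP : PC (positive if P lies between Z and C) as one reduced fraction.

ZP:PC = 5

Work in coordinates with X = (0, 0), Z = (1, 0), T = (0, 1).
1. U is the midpoint of ZT ⇒ U = (1/2, 1/2)
2. P is the centroid of triangle UTX ⇒ P = (1/6, 1/2)
line ZP meets TX at C = (0, 3/5)
P = Z + t·(C−Z) with t = 5/6, so ZP:PC = 5/6:1/6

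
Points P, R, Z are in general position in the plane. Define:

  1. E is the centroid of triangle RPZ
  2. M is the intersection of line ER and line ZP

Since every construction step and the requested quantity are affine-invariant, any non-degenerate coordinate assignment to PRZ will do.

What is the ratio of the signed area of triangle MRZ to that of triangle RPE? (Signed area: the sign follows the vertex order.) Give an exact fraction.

Choose coordinates P = (0, 0), R = (1, 0), Z = (0, 1).
1. E is the centroid of triangle RPZ ⇒ E = (1/3, 1/3)
2. M is the intersection of line ER and line ZP ⇒ M = (0, 1/2)
2·[MRZ] = 1/2, 2·[RPE] = -1/3
[MRZ]:[RPE] = 1/2:-1/3 = -3/2

[MRZ]:[RPE] = -3/2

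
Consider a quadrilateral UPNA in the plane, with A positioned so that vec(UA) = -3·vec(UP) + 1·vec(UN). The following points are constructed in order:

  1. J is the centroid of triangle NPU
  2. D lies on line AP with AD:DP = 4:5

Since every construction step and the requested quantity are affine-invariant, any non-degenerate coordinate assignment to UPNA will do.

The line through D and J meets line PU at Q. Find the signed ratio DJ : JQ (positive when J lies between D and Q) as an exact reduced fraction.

DJ:JQ = 2/3

Work in coordinates with U = (0, 0), P = (1, 0), N = (0, 1), A = (-3, 1).
1. J is the centroid of triangle NPU ⇒ J = (1/3, 1/3)
2. D lies on line AP with AD:DP = 4:5 ⇒ D = (-11/9, 5/9)
line DJ meets PU at Q = (8/3, 0)
J = D + t·(Q−D) with t = 2/5, so DJ:JQ = 2/5:3/5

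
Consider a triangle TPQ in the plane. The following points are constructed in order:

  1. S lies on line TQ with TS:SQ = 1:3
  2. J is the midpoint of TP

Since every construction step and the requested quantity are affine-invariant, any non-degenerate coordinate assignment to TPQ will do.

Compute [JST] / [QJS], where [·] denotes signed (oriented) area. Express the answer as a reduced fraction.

Assign T = (0, 0), P = (1, 0), Q = (0, 1) — the answer is frame-independent, so this choice is without loss of generality.
1. S lies on line TQ with TS:SQ = 1:3 ⇒ S = (0, 1/4)
2. J is the midpoint of TP ⇒ J = (1/2, 0)
2·[JST] = 1/8, 2·[QJS] = -3/8
[JST]:[QJS] = 1/8:-3/8 = -1/3

[JST]:[QJS] = -1/3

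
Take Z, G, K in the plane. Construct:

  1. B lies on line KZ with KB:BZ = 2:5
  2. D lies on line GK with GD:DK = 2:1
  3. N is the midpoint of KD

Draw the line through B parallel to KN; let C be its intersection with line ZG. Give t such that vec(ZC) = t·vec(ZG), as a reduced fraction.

t = 5/7

Work in coordinates with Z = (0, 0), G = (1, 0), K = (0, 1).
1. B lies on line KZ with KB:BZ = 2:5 ⇒ B = (0, 5/7)
2. D lies on line GK with GD:DK = 2:1 ⇒ D = (1/3, 2/3)
3. N is the midpoint of KD ⇒ N = (1/6, 5/6)
through B parallel to KN: direction (1/6, -1/6); meets ZG at C = (5/7, 0)
C = Z + t·(G−Z) with t = 5/7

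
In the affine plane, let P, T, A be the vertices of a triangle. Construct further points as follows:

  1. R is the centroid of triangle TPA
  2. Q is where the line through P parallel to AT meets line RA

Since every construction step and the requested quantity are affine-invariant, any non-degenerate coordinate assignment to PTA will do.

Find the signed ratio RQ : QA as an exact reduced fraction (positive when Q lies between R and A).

Assign P = (0, 0), T = (1, 0), A = (0, 1) — the answer is frame-independent, so this choice is without loss of generality.
1. R is the centroid of triangle TPA ⇒ R = (1/3, 1/3)
2. Q is where the line through P parallel to AT meets line RA ⇒ Q = (1, -1)
Q = R + t·(A−R) with t = -2, so RQ:QA = t:(1−t) = -2:3

RQ:QA = -2/3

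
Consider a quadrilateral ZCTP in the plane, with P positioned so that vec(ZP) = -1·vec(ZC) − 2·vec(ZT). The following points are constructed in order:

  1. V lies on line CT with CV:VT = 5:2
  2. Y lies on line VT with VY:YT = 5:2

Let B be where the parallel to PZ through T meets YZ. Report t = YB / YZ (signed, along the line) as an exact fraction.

t = -12/37

Assign Z = (0, 0), C = (1, 0), T = (0, 1), P = (-1, -2) — the answer is frame-independent, so this choice is without loss of generality.
1. V lies on line CT with CV:VT = 5:2 ⇒ V = (2/7, 5/7)
2. Y lies on line VT with VY:YT = 5:2 ⇒ Y = (4/49, 45/49)
through T parallel to PZ: direction (1, 2); meets YZ at B = (4/37, 45/37)
B = Y + t·(Z−Y) with t = -12/37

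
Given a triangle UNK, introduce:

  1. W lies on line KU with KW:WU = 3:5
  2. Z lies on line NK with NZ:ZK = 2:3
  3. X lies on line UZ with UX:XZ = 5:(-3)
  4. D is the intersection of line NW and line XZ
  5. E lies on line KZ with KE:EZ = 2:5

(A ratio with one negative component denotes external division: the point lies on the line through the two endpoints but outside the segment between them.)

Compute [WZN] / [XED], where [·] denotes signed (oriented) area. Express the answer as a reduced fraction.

Set U = (0, 0), N = (1, 0), K = (0, 1); any affine frame gives the same invariant.
1. W lies on line KU with KW:WU = 3:5 ⇒ W = (0, 5/8)
2. Z lies on line NK with NZ:ZK = 2:3 ⇒ Z = (3/5, 2/5)
3. X lies on line UZ with UX:XZ = 5:(-3) ⇒ X = (3/2, 1)
4. D is the intersection of line NW and line XZ ⇒ D = (15/31, 10/31)
5. E lies on line KZ with KE:EZ = 2:5 ⇒ E = (6/35, 29/35)
2·[WZN] = -3/20, 2·[XED] = 45/62
[WZN]:[XED] = -3/20:45/62 = -31/150

[WZN]:[XED] = -31/150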